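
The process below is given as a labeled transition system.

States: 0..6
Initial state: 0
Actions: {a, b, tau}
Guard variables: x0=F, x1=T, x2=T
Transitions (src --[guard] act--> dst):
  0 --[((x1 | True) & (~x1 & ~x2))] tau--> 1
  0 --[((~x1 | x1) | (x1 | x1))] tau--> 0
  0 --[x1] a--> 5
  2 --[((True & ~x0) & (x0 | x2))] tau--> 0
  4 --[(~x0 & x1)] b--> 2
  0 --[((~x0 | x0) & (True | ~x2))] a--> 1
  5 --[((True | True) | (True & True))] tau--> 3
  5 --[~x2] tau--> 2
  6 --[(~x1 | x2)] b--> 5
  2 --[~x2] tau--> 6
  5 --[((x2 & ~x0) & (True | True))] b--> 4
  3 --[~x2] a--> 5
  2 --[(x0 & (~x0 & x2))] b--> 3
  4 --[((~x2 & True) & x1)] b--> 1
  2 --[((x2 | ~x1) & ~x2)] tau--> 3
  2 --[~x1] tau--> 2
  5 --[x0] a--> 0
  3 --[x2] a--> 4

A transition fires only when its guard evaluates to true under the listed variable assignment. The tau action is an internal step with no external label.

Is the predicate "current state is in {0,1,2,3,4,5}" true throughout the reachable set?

Answer: INVARIANT HOLDS

Trace:
Inv-set: {0,1,2,3,4,5}
Reachable = {0,1,2,3,4,5}
  0: ok
  1: ok
  2: ok
  3: ok
  4: ok
  5: ok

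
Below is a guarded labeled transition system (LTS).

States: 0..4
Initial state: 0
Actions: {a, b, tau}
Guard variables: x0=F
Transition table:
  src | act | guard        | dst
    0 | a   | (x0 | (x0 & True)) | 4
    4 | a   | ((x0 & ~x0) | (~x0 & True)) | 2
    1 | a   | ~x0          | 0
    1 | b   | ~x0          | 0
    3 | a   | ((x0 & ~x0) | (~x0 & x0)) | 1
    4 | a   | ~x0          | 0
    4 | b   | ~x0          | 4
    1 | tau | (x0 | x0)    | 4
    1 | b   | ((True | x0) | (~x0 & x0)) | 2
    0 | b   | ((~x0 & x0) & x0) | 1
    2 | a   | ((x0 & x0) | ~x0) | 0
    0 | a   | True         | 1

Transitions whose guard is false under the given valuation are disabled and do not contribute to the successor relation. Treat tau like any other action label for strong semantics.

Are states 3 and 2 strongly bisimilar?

Refine partition for ~:
  π0 = {{0,1,2,3,4}}
  π1 = {{0,2},{1,4},{3}}
  π2 = {{0},{1},{2},{3},{4}}
Fixed point at round 3; 5 class(es).
class of 3: {3}; class of 2: {2}

Answer: NOT BISIMILAR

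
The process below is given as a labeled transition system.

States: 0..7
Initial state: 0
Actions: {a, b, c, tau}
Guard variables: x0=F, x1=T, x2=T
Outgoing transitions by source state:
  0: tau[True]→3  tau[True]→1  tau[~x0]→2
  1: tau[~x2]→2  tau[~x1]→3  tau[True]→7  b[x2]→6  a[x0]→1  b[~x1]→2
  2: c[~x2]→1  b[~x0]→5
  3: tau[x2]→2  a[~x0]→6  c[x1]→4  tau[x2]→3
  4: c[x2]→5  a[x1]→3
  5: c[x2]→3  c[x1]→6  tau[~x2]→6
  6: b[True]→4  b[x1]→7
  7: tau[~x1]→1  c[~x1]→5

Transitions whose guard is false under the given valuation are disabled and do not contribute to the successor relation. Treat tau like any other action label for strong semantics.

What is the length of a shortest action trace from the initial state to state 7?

Answer: 2

Trace:
BFS to 7:
  depth 0: {0}
  depth 1: {1,2,3}
  depth 2: {4,5,6,7}
7 enters at depth 2; path tau·tau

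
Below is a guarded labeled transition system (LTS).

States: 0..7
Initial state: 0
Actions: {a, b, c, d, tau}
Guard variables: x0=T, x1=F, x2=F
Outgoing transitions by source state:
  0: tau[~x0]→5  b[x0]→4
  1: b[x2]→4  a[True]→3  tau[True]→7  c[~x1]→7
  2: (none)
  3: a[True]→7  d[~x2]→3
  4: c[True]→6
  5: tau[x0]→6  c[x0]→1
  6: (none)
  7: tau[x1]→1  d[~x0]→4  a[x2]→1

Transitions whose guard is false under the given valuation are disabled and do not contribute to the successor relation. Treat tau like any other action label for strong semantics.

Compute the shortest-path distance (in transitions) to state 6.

BFS to 6:
  L0 = {0}
  L1 = {4}
  L2 = {6}
depth(6)=2, e.g. b·c

Answer: 2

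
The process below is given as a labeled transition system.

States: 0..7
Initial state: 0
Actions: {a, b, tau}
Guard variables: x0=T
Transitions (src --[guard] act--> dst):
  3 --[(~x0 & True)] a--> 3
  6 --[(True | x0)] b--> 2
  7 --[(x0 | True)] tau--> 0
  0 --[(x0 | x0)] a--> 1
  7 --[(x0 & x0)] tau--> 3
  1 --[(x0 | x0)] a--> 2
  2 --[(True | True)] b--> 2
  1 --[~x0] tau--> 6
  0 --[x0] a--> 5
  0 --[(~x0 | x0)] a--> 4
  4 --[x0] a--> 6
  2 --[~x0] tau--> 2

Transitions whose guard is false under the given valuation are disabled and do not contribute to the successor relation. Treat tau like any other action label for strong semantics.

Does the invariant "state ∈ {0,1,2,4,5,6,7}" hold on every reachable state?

Answer: INVARIANT HOLDS

Trace:
Safe = {0,1,2,4,5,6,7}
R = {0,1,2,4,5,6}
  0: safe
  1: safe
  2: safe
  4: safe
  5: safe
  6: safe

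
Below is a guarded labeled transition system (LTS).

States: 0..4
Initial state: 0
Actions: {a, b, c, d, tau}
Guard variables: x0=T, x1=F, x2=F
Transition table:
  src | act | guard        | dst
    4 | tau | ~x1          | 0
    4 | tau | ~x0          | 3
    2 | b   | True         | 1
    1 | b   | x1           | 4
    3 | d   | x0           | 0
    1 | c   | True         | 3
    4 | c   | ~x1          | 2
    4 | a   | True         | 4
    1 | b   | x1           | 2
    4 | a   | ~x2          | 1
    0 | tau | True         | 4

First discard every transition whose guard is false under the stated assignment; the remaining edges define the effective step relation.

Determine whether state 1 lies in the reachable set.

8 transition(s) survive guard evaluation.
depth 0: {0}
depth 1: {4}  total {0,4}
depth 2: {1,2}  total {0,1,2,4}
depth 3: {3}  total {0,1,2,3,4}
Reach set: {0,1,2,3,4}
Path to 1: tau·a

Answer: REACHABLE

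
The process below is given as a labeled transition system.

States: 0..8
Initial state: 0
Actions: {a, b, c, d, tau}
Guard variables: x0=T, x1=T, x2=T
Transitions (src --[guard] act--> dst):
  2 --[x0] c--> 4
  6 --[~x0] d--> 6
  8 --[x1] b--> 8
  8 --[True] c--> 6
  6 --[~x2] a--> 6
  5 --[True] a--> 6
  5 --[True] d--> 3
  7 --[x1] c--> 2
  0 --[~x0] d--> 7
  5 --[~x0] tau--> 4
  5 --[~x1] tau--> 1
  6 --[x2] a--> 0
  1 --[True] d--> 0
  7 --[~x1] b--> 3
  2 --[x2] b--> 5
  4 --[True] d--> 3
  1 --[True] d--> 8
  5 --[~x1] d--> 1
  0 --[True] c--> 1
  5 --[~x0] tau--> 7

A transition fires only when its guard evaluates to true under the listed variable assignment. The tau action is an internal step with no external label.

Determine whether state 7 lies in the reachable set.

12 transition(s) survive guard evaluation.
depth 0: {0}
depth 1: {1}  total {0,1}
depth 2: {8}  total {0,1,8}
depth 3: {6}  total {0,1,6,8}
Reachable = {0,1,6,8}

Answer: UNREACHABLE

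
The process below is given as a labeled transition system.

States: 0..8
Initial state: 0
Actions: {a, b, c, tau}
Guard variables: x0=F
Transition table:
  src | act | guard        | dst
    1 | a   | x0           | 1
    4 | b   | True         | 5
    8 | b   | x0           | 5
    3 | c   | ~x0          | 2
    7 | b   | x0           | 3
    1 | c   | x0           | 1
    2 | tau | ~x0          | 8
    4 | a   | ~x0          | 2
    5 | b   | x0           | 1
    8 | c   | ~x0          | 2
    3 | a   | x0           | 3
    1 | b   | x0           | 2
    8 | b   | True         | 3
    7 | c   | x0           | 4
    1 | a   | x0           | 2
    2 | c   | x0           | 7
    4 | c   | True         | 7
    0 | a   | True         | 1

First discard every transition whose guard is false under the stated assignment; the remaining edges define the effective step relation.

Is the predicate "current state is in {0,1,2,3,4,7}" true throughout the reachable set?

Answer: INVARIANT HOLDS

Working:
Allowed set {0,1,2,3,4,7}
Reach set: {0,1}
  0: safe
  1: safe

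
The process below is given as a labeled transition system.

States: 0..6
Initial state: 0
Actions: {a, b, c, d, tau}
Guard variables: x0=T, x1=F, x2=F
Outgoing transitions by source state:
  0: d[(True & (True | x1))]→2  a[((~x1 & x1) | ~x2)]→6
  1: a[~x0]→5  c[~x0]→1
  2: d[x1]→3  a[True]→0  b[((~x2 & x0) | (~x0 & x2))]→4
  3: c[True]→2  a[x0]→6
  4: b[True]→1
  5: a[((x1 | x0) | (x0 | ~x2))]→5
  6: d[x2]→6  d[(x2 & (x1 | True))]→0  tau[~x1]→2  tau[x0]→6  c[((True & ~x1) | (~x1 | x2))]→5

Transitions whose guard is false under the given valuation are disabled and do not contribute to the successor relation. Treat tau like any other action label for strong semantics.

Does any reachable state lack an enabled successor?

Reach set: {0,1,2,4,5,6}
  0: a→6  d→2  [2 exit(s)]
  1: ∅  [no exit]
  2: a→0  b→4  [2 exit(s)]
  4: b→1  [1 exit(s)]
  5: a→5  [1 exit(s)]
  6: c→5  tau→2  tau→6  [3 exit(s)]
trace reaching 1: d·b·b

Answer: DEADLOCK at state 1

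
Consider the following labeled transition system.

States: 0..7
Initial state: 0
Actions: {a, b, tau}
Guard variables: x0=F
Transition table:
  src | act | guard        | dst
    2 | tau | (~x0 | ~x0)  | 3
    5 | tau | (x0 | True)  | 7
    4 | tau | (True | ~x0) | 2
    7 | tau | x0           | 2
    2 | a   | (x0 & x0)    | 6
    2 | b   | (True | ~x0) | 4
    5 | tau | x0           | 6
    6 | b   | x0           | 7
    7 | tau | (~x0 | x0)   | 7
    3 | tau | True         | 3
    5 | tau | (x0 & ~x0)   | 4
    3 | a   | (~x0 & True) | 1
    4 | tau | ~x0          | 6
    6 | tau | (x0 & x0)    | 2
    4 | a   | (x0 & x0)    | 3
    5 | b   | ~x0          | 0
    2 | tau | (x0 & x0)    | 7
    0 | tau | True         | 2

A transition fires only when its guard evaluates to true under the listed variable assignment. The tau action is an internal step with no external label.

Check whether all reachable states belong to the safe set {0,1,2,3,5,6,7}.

Answer: INVARIANT VIOLATED at state 4

Trace:
Inv-set: {0,1,2,3,5,6,7}
Reachable = {0,1,2,3,4,6}
  0: ✓
  1: ✓
  2: ✓
  3: ✓
  4: outside
  6: ✓
counterexample path to 4: tau·b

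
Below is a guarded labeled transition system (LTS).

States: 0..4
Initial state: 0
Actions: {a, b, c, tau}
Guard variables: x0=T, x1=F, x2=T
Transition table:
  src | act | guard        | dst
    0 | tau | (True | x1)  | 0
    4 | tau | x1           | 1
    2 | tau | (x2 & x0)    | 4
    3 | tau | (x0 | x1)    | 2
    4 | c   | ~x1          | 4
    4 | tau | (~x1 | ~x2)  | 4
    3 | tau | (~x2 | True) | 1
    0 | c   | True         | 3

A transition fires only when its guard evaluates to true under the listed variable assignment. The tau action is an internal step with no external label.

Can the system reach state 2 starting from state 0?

Answer: REACHABLE

Working:
Guard filter leaves 7 enabled edge(s).
depth 0: {0}
depth 1: {3}  total {0,3}
depth 2: {1,2}  total {0,1,2,3}
depth 3: {4}  total {0,1,2,3,4}
Reach set: {0,1,2,3,4}
trace reaching 2: c·tau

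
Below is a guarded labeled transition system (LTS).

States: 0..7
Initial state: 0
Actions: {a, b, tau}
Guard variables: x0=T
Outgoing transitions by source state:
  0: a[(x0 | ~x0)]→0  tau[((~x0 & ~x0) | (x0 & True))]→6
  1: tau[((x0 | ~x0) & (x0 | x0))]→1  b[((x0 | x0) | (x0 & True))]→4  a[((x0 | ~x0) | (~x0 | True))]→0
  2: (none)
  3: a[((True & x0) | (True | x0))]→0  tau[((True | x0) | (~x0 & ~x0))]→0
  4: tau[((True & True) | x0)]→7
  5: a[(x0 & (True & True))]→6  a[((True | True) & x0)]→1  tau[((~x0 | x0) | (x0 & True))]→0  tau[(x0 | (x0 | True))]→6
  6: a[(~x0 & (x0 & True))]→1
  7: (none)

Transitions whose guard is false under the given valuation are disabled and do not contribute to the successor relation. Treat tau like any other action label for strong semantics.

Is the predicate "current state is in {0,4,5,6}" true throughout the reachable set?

Answer: INVARIANT HOLDS

Trace:
Inv-set: {0,4,5,6}
R = {0,6}
  0: safe
  6: safe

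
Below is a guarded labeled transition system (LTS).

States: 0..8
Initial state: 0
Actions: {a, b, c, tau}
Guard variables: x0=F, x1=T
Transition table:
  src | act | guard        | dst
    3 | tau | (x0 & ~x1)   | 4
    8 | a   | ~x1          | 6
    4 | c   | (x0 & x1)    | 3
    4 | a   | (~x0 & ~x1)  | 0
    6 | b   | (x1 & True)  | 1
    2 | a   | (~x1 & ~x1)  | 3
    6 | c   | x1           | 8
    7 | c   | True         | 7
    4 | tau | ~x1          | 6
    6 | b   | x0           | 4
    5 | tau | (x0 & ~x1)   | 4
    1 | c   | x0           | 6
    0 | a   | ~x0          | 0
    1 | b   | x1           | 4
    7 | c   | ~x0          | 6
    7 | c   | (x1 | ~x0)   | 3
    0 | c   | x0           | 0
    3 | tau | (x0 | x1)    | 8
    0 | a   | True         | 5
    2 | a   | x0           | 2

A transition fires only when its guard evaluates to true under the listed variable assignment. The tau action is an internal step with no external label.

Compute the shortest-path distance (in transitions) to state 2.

Breadth-first toward 2:
  Layer 0: {0}
  Layer 1: {5}
2 never appears.

Answer: UNREACHABLE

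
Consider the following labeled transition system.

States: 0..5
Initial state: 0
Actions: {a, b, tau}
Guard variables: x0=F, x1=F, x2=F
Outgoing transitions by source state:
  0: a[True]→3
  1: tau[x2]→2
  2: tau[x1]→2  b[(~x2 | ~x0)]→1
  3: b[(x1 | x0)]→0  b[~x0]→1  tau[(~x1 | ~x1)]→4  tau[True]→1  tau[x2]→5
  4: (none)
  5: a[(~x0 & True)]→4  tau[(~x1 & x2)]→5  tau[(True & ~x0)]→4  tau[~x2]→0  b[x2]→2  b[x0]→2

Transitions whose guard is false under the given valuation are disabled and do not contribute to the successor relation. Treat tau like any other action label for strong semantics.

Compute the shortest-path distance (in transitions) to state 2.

Answer: UNREACHABLE

Working:
BFS to 2:
  Layer 0: {0}
  Layer 1: {3}
  Layer 2: {1,4}
2 never appears.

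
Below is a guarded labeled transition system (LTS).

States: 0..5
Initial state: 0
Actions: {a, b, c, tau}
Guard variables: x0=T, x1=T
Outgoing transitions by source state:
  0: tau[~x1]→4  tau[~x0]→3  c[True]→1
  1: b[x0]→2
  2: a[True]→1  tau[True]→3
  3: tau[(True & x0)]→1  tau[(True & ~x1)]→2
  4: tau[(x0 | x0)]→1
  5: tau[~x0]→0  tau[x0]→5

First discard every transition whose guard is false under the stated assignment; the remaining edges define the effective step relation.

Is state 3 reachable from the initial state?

Answer: REACHABLE

Working:
Guard filter leaves 7 enabled edge(s).
L0 = {0}
L1 = {1}  total {0,1}
L2 = {2}  total {0,1,2}
L3 = {3}  total {0,1,2,3}
R = {0,1,2,3}
Path to 3: c·b·tau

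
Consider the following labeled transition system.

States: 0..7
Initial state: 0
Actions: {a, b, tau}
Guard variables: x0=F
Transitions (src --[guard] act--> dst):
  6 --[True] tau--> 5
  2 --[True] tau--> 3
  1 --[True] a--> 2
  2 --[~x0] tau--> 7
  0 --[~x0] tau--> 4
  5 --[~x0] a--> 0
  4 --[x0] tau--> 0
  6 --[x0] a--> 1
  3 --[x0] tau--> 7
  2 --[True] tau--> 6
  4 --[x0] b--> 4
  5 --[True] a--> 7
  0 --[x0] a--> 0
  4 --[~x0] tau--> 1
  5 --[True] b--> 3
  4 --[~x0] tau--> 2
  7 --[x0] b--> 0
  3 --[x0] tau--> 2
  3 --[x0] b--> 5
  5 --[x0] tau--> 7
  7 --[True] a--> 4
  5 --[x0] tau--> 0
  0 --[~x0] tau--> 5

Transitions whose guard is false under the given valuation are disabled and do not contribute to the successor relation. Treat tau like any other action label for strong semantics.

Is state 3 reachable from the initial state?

After dropping false guards: 13 live edges.
L0 = {0}
L1 = {4,5}  cumulative {0,4,5}
L2 = {1,2,3,7}  cumulative {0,1,2,3,4,5,7}
L3 = {6}  cumulative {0,1,2,3,4,5,6,7}
Reach set: {0,1,2,3,4,5,6,7}
witness 3: tau·b

Answer: REACHABLE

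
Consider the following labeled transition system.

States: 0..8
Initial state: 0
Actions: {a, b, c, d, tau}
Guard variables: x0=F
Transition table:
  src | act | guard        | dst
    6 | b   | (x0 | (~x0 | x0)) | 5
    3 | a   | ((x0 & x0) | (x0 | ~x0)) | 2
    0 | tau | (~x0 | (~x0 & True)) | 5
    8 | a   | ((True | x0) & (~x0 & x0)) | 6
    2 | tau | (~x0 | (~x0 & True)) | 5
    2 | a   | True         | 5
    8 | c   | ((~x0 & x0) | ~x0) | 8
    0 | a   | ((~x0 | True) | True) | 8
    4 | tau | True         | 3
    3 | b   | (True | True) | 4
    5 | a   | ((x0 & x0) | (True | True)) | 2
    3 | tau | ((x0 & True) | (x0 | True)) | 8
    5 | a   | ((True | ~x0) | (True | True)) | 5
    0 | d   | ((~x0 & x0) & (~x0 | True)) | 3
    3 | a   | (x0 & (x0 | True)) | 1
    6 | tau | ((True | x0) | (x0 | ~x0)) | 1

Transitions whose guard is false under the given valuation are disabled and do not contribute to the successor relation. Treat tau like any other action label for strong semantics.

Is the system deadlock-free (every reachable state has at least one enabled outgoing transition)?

Reach set: {0,2,5,8}
  0: a→8  tau→5  [deg 2]
  2: a→5  tau→5  [deg 2]
  5: a→2  a→5  [deg 2]
  8: c→8  [deg 1]

Answer: DEADLOCK-FREE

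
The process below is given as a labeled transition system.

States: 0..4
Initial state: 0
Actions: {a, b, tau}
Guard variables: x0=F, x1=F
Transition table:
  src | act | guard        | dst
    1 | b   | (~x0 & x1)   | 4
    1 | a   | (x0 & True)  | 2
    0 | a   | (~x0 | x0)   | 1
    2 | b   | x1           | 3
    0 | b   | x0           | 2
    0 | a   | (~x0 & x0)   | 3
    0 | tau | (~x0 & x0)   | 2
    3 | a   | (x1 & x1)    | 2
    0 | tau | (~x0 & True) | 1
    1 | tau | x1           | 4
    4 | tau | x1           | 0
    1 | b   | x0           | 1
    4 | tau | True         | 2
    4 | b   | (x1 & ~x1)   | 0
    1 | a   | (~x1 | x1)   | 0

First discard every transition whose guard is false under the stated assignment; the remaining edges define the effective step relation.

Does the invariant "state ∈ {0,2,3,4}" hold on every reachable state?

Inv-set: {0,2,3,4}
Reachable = {0,1}
  0: ✓
  1: outside
counterexample path to 1: a

Answer: INVARIANT VIOLATED at state 1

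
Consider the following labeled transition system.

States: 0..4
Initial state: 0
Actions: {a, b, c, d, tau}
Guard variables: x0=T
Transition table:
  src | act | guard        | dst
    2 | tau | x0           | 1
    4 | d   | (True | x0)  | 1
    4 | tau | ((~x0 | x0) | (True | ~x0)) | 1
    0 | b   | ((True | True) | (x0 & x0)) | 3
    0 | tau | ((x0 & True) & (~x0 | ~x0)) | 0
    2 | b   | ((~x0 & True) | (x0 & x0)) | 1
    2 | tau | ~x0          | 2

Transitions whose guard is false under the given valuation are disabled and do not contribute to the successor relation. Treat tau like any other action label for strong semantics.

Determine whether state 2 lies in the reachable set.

5 transition(s) survive guard evaluation.
L0 = {0}
L1 = {3}  cumulative {0,3}
Reach set: {0,3}

Answer: UNREACHABLE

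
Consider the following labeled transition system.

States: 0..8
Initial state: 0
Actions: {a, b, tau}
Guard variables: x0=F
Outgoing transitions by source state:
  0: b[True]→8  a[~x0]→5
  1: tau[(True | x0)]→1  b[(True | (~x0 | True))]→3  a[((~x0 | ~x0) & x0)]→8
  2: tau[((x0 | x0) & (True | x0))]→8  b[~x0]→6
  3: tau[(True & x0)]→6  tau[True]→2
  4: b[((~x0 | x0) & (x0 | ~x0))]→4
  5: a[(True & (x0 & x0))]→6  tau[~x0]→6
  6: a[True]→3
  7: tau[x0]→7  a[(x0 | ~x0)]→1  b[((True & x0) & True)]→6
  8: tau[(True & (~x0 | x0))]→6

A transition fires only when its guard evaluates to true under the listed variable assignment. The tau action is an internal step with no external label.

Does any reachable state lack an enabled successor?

R = {0,2,3,5,6,8}
  0: a→5  b→8  [2 exit(s)]
  2: b→6  [1 exit(s)]
  3: tau→2  [1 exit(s)]
  5: tau→6  [1 exit(s)]
  6: a→3  [1 exit(s)]
  8: tau→6  [1 exit(s)]

Answer: DEADLOCK-FREE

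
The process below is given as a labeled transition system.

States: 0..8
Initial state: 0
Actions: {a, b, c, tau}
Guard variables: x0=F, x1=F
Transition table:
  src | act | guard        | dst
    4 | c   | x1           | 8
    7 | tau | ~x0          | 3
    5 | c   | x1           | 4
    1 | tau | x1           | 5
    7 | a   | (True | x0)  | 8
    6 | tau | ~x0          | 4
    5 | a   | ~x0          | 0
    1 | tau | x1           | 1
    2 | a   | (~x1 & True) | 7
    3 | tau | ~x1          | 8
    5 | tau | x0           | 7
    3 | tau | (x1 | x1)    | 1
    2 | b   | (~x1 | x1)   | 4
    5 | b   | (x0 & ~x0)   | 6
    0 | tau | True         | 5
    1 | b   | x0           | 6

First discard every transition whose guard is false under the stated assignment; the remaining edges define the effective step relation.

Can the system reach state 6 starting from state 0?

After dropping false guards: 8 live edges.
depth 0: {0}
depth 1: {5}  total {0,5}
Reachable = {0,5}

Answer: UNREACHABLE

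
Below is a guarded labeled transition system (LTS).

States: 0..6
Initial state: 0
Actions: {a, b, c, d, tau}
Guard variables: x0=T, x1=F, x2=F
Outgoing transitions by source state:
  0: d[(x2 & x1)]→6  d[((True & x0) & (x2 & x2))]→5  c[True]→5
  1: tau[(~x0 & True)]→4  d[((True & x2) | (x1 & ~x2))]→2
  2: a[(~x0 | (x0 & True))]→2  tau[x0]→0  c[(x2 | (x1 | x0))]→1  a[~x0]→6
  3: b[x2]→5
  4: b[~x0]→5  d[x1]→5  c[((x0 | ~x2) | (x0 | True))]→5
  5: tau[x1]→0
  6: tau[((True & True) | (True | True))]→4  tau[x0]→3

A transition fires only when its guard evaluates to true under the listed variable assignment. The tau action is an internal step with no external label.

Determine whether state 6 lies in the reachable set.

Guard filter leaves 7 enabled edge(s).
depth 0: {0}
depth 1: {5}  now seen {0,5}
Reachable = {0,5}

Answer: UNREACHABLE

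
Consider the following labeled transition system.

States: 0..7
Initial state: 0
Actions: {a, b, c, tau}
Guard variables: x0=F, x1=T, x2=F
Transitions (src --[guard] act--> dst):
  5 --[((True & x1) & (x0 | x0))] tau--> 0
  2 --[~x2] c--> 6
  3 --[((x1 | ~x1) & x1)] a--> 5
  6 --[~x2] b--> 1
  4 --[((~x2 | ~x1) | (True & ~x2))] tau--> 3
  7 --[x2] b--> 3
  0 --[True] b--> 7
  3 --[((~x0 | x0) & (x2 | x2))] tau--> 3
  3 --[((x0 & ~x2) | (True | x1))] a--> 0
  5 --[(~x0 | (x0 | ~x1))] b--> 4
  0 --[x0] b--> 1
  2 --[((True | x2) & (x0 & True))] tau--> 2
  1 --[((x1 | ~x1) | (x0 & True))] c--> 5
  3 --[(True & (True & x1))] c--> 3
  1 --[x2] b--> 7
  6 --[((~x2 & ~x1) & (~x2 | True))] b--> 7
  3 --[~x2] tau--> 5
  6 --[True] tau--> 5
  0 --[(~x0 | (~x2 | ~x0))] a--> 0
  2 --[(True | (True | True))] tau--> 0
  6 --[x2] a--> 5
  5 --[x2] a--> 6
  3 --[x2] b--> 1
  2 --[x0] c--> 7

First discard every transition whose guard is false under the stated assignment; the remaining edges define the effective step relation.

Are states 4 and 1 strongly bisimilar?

Answer: NOT BISIMILAR

Working:
Bisimulation quotient by refinement:
  round 0: {{0,1,2,3,4,5,6,7}}
  round 1: {{0},{1},{2},{3},{4},{5},{6},{7}}
Fixed point at round 2; 8 class(es).
[4]={4}  [1]={1}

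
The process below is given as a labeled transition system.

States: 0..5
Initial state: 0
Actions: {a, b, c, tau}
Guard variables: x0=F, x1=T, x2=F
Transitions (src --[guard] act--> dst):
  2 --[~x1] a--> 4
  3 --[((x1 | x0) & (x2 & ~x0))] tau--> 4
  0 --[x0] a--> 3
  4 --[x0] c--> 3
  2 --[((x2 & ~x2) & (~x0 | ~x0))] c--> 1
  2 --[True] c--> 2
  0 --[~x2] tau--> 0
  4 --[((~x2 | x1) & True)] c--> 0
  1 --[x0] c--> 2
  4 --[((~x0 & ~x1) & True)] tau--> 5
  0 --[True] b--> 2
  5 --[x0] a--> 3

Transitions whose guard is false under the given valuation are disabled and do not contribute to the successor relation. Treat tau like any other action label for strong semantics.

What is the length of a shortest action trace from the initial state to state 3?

BFS to 3:
  Layer 0: {0}
  Layer 1: {2}
3 never appears.

Answer: UNREACHABLE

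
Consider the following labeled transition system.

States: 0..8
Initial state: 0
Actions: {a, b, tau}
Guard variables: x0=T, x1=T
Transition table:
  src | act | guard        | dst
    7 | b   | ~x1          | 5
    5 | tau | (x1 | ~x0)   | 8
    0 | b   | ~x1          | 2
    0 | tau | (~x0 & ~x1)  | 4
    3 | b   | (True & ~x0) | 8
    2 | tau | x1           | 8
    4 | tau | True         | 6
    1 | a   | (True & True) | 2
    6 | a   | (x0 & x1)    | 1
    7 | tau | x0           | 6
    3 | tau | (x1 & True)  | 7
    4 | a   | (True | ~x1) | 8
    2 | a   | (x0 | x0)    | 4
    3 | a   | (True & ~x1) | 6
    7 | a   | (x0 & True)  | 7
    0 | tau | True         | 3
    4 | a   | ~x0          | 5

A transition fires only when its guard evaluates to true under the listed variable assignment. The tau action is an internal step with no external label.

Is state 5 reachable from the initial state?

Answer: UNREACHABLE

Trace:
Guard filter leaves 11 enabled edge(s).
Layer 0: {0}
Layer 1: {3}  cumulative {0,3}
Layer 2: {7}  cumulative {0,3,7}
Layer 3: {6}  cumulative {0,3,6,7}
Layer 4: {1}  cumulative {0,1,3,6,7}
Layer 5: {2}  cumulative {0,1,2,3,6,7}
Layer 6: {4,8}  cumulative {0,1,2,3,4,6,7,8}
Reachable = {0,1,2,3,4,6,7,8}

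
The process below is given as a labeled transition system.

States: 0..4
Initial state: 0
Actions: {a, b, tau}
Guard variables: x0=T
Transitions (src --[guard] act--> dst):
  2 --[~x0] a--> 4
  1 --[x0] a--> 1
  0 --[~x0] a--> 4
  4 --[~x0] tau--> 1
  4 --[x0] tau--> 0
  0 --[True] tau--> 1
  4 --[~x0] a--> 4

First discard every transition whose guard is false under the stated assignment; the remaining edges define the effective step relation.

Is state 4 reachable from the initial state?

3 transition(s) survive guard evaluation.
depth 0: {0}
depth 1: {1}  now seen {0,1}
R = {0,1}

Answer: UNREACHABLE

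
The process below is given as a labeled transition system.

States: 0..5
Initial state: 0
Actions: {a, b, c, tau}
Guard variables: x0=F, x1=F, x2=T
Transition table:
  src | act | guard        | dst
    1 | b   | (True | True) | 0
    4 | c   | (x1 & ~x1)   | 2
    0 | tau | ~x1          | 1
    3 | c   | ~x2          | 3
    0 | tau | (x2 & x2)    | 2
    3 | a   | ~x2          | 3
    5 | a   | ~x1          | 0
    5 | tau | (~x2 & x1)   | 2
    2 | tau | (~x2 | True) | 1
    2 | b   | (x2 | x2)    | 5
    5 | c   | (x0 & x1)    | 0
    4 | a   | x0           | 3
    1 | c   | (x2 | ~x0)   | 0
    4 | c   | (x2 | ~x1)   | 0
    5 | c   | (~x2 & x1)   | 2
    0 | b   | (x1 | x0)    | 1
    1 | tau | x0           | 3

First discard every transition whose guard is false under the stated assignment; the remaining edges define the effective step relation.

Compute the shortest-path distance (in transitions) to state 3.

Breadth-first toward 3:
  depth 0: {0}
  depth 1: {1,2}
  depth 2: {5}
3 never appears.

Answer: UNREACHABLE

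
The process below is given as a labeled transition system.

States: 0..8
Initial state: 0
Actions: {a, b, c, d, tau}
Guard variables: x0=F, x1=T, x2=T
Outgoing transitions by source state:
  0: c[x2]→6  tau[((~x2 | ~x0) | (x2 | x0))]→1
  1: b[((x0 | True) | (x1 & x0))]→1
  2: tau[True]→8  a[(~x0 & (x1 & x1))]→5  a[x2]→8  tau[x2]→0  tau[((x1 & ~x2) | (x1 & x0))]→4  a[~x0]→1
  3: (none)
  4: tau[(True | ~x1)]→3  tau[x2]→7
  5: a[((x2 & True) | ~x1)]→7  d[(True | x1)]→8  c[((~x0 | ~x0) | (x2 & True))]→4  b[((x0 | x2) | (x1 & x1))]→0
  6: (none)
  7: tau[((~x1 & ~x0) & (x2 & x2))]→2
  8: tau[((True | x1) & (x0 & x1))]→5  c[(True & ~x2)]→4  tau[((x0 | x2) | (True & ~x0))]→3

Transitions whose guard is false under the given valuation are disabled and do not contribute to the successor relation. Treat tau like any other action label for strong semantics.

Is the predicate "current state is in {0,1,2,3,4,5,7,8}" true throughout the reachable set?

Inv-set: {0,1,2,3,4,5,7,8}
Reachable = {0,1,6}
  0: safe
  1: safe
  6: outside
counterexample path to 6: c

Answer: INVARIANT VIOLATED at state 6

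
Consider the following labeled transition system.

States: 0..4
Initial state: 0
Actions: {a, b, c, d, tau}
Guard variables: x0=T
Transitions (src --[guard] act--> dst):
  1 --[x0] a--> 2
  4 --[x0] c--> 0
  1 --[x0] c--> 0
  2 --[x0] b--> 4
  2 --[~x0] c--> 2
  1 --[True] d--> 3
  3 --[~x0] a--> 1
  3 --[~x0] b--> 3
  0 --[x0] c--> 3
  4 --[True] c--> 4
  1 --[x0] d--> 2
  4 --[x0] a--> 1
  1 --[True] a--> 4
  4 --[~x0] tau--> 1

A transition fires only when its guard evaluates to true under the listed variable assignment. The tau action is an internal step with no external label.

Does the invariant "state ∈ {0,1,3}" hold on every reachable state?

Answer: INVARIANT HOLDS

Trace:
Allowed set {0,1,3}
Reachable = {0,3}
  0: safe
  3: safe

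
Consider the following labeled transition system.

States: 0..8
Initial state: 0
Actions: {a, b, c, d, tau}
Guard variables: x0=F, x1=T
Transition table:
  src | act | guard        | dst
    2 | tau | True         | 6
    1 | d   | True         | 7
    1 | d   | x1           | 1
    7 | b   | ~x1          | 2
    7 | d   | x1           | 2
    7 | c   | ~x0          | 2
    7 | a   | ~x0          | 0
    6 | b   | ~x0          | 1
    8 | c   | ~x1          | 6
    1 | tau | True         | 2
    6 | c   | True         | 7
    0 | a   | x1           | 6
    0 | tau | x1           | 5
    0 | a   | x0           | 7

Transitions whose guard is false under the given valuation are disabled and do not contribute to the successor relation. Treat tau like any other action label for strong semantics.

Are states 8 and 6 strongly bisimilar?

Answer: NOT BISIMILAR

Analysis:
Compute ~ classes (split until stable):
  P[0] = {{0,1,2,3,4,5,6,7,8}}
  P[1] = {{0},{1},{2},{3,4,5,8},{6},{7}}
stable after 2 split(s): 6 block(s)
class of 8: {3,4,5,8}; class of 6: {6}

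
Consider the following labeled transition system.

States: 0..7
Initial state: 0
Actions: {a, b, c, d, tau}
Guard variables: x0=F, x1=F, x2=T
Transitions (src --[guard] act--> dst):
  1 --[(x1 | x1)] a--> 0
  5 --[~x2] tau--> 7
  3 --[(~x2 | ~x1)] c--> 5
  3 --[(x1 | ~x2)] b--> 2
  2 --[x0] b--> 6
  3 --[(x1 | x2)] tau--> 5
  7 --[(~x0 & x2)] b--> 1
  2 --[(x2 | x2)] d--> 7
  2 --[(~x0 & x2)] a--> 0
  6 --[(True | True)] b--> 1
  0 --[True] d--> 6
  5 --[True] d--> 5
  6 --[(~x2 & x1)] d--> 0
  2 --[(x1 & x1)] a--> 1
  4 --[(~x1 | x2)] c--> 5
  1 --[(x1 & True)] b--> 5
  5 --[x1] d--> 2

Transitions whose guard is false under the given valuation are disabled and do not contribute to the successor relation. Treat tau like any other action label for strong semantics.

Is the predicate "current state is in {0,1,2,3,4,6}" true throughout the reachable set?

Answer: INVARIANT HOLDS

Trace:
Inv-set: {0,1,2,3,4,6}
Reach set: {0,1,6}
  0: ✓
  1: ✓
  6: ✓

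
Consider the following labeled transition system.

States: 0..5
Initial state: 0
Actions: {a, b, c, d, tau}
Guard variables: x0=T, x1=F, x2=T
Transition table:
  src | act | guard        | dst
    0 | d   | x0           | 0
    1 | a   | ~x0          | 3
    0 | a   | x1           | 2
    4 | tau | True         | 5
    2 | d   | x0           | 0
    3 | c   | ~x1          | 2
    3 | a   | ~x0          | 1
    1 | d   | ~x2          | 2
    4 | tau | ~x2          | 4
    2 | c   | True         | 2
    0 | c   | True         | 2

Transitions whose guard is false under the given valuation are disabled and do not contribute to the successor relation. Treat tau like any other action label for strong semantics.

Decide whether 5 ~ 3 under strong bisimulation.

Refine partition for ~:
  π0 = {{0,1,2,3,4,5}}
  π1 = {{0,2},{1,5},{3},{4}}
4 equivalence class(es) (converged in 2)
[5]={1,5}  [3]={3}

Answer: NOT BISIMILAR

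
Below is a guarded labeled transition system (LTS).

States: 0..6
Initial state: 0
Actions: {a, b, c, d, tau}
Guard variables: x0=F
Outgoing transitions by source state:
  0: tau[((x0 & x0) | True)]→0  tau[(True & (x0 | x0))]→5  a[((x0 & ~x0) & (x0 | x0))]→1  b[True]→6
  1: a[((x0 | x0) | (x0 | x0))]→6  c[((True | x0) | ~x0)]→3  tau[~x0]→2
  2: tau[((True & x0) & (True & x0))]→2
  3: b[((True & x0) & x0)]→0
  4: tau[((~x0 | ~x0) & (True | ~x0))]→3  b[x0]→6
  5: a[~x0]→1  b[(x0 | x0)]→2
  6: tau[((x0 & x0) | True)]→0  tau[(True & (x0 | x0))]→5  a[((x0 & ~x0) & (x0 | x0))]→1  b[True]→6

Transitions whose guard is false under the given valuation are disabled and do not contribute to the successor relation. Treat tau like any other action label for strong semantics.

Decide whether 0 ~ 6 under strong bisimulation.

Compute ~ classes (split until stable):
  round 0: {{0,1,2,3,4,5,6}}
  round 1: {{0,6},{1},{2,3},{4},{5}}
stable after 2 split(s): 5 block(s)
0∈{0,6}, 6∈{0,6}

Answer: BISIMILAR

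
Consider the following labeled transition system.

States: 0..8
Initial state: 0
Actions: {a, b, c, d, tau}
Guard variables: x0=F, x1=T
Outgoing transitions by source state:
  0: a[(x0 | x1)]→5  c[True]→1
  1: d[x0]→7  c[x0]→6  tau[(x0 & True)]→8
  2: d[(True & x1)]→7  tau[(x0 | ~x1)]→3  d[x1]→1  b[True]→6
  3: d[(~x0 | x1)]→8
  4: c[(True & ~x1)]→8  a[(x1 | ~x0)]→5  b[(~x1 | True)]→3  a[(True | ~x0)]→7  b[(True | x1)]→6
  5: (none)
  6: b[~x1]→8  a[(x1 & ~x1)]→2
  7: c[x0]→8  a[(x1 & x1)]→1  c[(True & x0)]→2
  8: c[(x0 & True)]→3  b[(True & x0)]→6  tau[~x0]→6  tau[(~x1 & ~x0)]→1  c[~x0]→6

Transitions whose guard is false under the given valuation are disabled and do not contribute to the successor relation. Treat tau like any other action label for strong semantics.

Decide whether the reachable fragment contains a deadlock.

Reach set: {0,1,5}
  0: a→5  c→1  [deg 2]
  1: ∅  [deadlock]
  5: ∅  [deadlock]
witness 1: c

Answer: DEADLOCK at state 1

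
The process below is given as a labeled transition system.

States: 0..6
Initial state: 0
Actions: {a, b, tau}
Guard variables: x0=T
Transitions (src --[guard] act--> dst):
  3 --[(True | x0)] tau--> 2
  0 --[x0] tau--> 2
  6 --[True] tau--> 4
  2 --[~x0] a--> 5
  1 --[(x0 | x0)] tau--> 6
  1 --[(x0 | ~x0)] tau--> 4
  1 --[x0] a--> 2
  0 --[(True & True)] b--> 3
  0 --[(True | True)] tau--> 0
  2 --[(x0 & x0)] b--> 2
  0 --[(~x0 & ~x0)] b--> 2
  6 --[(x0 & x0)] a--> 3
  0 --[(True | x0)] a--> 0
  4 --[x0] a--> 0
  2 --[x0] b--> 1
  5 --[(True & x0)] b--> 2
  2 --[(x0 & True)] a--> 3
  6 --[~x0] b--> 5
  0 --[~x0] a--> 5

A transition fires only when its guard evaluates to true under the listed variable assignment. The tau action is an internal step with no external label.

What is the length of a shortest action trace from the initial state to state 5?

Answer: UNREACHABLE

Working:
BFS to 5:
  L0 = {0}
  L1 = {2,3}
  L2 = {1}
  L3 = {4,6}
5 never appears.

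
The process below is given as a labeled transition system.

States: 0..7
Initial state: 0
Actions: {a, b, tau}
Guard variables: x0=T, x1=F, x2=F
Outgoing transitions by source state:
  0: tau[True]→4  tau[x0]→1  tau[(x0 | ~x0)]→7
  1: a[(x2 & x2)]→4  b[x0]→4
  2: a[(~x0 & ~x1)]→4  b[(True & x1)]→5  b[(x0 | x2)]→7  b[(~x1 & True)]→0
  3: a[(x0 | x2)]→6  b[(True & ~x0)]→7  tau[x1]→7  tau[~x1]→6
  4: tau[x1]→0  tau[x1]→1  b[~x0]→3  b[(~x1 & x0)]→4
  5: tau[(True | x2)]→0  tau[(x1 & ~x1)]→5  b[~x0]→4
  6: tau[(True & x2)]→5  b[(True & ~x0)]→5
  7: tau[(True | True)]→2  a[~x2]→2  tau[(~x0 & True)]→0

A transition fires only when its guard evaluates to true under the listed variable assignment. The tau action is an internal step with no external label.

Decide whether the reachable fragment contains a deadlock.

Answer: DEADLOCK-FREE

Trace:
Reach set: {0,1,2,4,7}
  0: tau→1  tau→4  tau→7  [deg 3]
  1: b→4  [deg 1]
  2: b→0  b→7  [deg 2]
  4: b→4  [deg 1]
  7: a→2  tau→2  [deg 2]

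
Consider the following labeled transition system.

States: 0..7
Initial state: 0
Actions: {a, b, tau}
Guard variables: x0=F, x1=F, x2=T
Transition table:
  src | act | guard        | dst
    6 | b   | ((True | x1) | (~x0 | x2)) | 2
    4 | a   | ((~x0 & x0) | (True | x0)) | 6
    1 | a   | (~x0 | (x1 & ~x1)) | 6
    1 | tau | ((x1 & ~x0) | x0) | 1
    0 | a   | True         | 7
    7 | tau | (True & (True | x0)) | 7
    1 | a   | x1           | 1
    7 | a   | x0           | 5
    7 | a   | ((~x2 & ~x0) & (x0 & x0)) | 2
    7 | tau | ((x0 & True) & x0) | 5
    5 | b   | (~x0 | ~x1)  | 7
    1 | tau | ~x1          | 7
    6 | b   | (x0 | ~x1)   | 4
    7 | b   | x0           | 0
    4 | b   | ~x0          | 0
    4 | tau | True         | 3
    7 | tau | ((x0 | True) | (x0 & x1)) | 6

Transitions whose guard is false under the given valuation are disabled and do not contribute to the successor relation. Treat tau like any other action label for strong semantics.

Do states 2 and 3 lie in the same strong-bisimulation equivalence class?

Answer: BISIMILAR

Analysis:
Bisimulation quotient by refinement:
  P[0] = {{0,1,2,3,4,5,6,7}}
  P[1] = {{0},{1},{2,3},{4},{5,6},{7}}
  P[2] = {{0},{1},{2,3},{4},{5},{6},{7}}
Fixed point at round 3; 7 class(es).
class of 2: {2,3}; class of 3: {2,3}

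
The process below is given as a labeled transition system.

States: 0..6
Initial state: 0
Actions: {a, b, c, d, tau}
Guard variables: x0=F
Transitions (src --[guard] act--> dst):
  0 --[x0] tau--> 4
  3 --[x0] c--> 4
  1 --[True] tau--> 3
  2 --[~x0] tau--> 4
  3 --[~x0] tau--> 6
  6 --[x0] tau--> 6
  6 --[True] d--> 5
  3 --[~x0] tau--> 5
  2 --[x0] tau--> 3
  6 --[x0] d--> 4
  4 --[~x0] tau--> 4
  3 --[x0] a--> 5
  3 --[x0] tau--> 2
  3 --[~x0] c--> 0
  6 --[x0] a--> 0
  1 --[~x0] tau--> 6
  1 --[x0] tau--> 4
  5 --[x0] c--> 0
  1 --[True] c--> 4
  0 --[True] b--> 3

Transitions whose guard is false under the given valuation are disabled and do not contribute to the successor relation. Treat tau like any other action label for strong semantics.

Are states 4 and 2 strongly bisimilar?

Compute ~ classes (split until stable):
  π0 = {{0,1,2,3,4,5,6}}
  π1 = {{0},{1,3},{2,4},{5},{6}}
  π2 = {{0},{1},{2,4},{3},{5},{6}}
Fixed point at round 3; 6 class(es).
class of 4: {2,4}; class of 2: {2,4}

Answer: BISIMILAR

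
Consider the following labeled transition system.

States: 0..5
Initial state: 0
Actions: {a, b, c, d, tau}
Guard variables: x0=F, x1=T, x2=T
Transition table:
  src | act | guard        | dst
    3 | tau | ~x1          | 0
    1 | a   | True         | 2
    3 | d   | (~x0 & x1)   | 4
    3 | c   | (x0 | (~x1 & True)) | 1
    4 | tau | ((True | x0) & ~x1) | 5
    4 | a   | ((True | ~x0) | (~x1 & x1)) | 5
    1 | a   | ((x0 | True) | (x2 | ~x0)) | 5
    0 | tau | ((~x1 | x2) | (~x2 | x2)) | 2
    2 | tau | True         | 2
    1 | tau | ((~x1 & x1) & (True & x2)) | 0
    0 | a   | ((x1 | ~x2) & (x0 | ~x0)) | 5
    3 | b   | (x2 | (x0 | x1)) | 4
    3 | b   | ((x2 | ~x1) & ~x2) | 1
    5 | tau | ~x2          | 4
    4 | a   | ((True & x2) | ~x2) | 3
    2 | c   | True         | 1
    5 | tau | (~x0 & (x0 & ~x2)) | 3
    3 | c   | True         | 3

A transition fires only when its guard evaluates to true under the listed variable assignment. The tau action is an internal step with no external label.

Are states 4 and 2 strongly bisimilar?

Answer: NOT BISIMILAR

Analysis:
Compute ~ classes (split until stable):
  P[0] = {{0,1,2,3,4,5}}
  P[1] = {{0},{1,4},{2},{3},{5}}
  P[2] = {{0},{1},{2},{3},{4},{5}}
6 equivalence class(es) (converged in 3)
4∈{4}, 2∈{2}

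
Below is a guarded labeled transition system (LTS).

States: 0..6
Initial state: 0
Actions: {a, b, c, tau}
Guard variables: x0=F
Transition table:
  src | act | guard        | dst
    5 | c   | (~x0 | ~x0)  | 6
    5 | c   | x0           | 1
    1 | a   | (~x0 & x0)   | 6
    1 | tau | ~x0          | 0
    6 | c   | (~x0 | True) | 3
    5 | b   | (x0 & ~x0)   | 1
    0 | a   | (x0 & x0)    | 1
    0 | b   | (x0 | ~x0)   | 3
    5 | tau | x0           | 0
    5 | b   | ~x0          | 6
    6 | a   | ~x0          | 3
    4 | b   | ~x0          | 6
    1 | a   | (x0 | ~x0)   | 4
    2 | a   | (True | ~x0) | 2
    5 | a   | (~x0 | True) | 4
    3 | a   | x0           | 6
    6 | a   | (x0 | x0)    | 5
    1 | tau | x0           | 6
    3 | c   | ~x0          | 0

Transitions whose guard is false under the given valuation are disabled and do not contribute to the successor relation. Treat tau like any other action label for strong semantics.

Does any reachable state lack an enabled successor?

Answer: DEADLOCK-FREE

Trace:
R = {0,3}
  0: b→3  [deg 1]
  3: c→0  [deg 1]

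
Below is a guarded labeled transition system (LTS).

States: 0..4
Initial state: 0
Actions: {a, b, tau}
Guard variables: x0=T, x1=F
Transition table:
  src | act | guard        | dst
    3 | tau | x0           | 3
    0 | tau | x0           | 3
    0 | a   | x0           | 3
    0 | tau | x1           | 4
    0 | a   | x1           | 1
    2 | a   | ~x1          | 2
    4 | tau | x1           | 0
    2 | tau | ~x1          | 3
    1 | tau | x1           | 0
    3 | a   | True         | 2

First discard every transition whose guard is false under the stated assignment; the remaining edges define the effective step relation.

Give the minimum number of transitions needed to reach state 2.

Layered search for 2:
  Layer 0: {0}
  Layer 1: {3}
  Layer 2: {2}
depth(2)=2, e.g. a·a

Answer: 2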